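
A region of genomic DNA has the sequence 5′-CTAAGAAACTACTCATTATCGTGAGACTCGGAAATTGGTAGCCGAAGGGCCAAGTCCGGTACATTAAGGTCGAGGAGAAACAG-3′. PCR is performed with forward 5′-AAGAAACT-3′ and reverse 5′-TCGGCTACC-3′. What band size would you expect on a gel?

Scanning the template, AAGAAACT occurs at positions 3–10; this primer anneals to the bottom strand there with its 3' end pointing downstream.
Taking the reverse complement of TCGGCTACC gives GGTAGCCGA, found at positions 37–45 on the template; the primer anneals here to the top strand with its 3' end pointing upstream.
Amplicon spans positions 3–45: 43 bp.

43 bp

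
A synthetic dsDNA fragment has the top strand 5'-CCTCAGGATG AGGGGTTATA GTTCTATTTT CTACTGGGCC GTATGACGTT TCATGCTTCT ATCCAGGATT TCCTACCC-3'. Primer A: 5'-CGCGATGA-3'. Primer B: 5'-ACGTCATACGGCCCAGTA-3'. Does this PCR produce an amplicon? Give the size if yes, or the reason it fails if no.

Primer A (CGCGATGA) does not match the top strand, and its reverse complement TCATCGCG does not match either.
With no annealing site for primer A, no amplification occurs.

No product — primer A has no binding site in the template.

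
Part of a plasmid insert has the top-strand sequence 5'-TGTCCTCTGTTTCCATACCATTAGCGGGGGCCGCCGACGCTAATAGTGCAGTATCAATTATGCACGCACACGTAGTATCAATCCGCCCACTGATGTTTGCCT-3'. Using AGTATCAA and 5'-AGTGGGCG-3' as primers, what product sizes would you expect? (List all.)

42 bp, 18 bp

The forward primer AGTATCAA matches the top strand at positions 50–57, 74–81.
The reverse primer's reverse complement is CGCCCACT, matching at positions 84–91.
Each forward site pairs with the reverse site to give a product ending at position 91: sizes 42, 18 bp.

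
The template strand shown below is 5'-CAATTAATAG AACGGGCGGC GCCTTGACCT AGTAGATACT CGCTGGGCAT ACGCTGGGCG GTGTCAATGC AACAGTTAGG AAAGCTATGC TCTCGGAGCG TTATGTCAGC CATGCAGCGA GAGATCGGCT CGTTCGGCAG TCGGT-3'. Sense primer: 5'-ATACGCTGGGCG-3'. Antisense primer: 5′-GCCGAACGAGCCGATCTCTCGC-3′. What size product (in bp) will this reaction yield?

Scanning the template, ATACGCTGGGCG occurs at positions 49–60; this primer anneals to the bottom strand there with its 3' end pointing downstream.
Taking the reverse complement of GCCGAACGAGCCGATCTCTCGC gives GCGAGAGATCGGCTCGTTCGGC, found at positions 117–138 on the template; the primer anneals here to the top strand with its 3' end pointing upstream.
Product length = (reverse-primer end) − (forward-primer start) + 1 = 138 − 49 + 1 = 90 bp.

90 bp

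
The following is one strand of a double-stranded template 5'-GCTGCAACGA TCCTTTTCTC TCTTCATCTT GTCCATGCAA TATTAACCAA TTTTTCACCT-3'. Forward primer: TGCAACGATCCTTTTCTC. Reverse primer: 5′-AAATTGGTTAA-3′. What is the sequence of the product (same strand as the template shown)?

Scanning the template, TGCAACGATCCTTTTCTC occurs at positions 3–20; this primer anneals to the bottom strand there with its 3' end pointing downstream.
The reverse primer's reverse complement is TTAACCAATTT, which matches the template at positions 43–53.
The product is the template from position 3 through 53 (51 bp).

5'-TGCAACGATCCTTTTCTCTCTTCATCTTGTCCATGCAATATTAACCAATTT-3'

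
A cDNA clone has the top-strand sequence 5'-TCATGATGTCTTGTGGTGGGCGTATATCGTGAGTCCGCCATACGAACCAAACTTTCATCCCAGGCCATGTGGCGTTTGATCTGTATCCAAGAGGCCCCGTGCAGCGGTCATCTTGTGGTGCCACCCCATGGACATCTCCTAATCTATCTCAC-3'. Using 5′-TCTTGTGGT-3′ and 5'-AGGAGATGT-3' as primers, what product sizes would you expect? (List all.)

The forward primer TCTTGTGGT matches the top strand at positions 9–17, 111–119.
The reverse primer's reverse complement is ACATCTCCT, matching at positions 132–140.
Each forward site pairs with the reverse site to give a product ending at position 140: sizes 132, 30 bp.

132 bp, 30 bp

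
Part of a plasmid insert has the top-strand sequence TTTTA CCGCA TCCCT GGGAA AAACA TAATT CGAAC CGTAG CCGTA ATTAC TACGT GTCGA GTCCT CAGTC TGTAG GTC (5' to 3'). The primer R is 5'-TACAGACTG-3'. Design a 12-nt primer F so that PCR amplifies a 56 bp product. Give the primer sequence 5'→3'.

The reverse primer's reverse complement CAGTCTGTA matches the template at positions 66–74, so the product ends at position 74.
A 56 bp product then starts at position 74 − 56 + 1 = 19.
The forward primer is identical to the top strand there: AAAAACATAATT.

5'-AAAAACATAATT-3'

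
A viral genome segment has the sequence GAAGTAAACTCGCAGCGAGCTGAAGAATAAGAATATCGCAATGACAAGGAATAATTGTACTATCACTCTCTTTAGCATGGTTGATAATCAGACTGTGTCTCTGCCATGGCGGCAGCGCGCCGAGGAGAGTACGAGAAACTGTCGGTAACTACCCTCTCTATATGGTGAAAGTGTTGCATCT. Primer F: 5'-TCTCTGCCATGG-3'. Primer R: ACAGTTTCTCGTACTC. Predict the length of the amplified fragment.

The forward primer matches the template at positions 98–109.
Reverse complement of the reverse primer: GAGTACGAGAAACTGT. This occurs on the top strand at positions 127–142.
The product runs from position 98 to position 142, so its length is 142 − 98 + 1 = 45 bp.

45 bp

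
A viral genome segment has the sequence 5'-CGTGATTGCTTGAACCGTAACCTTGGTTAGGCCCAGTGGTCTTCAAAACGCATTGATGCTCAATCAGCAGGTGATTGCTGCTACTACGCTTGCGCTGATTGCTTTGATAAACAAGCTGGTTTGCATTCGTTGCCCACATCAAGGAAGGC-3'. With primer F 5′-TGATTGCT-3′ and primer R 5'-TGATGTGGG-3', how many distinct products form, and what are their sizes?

The forward primer TGATTGCT matches the top strand at positions 3–10, 72–79, 96–103.
The reverse primer's reverse complement is CCCACATCA, matching at positions 133–141.
Each forward site pairs with the reverse site to give a product ending at position 141: sizes 139, 70, 46 bp.

Three products: 139 bp, 70 bp, 46 bp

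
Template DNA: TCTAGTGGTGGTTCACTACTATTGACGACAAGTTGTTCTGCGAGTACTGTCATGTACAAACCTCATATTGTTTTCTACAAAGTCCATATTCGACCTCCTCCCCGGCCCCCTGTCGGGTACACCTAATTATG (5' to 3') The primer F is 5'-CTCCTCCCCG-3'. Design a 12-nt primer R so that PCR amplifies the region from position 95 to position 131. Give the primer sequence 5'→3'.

5'-CATAATTAGGTG-3'

The product's 3' end on the top strand is position 131.
The reverse primer anneals to the top strand over positions 120–131, i.e. to CACCTAATTATG.
Its sequence written 5'→3' is the reverse complement: CATAATTAGGTG.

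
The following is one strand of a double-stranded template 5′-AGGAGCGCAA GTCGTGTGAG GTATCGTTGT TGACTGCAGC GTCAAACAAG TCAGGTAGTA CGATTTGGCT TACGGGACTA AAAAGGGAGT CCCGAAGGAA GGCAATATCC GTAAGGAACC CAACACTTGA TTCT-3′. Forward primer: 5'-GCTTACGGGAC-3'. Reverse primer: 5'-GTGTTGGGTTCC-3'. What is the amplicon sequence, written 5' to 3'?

Forward primer GCTTACGGGAC is found on the top strand at positions 68–78.
Taking the reverse complement of GTGTTGGGTTCC gives GGAACCCAACAC, found at positions 115–126 on the template; the primer anneals here to the top strand with its 3' end pointing upstream.
The product is the template from position 68 through 126 (59 bp).

5'-GCTTACGGGACTAAAAAGGGAGTCCCGAAGGAAGGCAATATCCGTAAGGAACCCAACAC-3'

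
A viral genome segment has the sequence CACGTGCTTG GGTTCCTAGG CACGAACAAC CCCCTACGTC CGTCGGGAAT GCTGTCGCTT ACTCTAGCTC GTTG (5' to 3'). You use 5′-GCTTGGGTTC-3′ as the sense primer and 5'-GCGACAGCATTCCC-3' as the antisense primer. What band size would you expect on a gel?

53 bp

Forward primer GCTTGGGTTC is found on the top strand at positions 6–15.
Reverse complement of the reverse primer: GGGAATGCTGTCGC. This occurs on the top strand at positions 45–58.
Product length = (reverse-primer end) − (forward-primer start) + 1 = 58 − 6 + 1 = 53 bp.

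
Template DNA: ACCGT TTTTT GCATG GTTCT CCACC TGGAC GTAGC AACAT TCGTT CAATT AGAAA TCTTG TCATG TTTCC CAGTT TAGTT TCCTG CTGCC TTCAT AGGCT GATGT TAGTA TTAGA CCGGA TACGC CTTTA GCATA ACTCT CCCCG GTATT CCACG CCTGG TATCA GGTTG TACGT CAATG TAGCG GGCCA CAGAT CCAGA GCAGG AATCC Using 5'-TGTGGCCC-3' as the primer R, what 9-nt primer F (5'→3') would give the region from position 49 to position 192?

The reverse primer's reverse complement GGGCCACA matches the template at positions 185–192; the product starts at position 49.
The forward primer is identical to the top strand over positions 49–57: TTAGAAATC.

5'-TTAGAAATC-3'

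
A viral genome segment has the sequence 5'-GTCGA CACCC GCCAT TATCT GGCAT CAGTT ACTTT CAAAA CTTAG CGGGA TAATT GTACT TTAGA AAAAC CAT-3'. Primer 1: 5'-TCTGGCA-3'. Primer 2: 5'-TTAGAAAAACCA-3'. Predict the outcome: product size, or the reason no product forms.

Primer 1 (TCTGGCA) matches the top strand at positions 18–24 (3' end points downstream).
Primer 2 (TTAGAAAAACCA) also matches the top strand directly, at positions 61–72 — its reverse complement TGGTTTTTCTAA is not present.
Both primers anneal to the bottom strand with 3' ends pointing the same way, so neither can prime synthesis back toward the other.

No product — both primers anneal to the same strand and extend in the same direction.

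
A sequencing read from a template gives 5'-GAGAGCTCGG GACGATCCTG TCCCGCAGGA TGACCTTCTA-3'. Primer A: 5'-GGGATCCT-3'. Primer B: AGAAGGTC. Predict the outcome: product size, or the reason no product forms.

No product — primer A has no binding site in the template.

Primer A (GGGATCCT) does not match the top strand, and its reverse complement AGGATCCC does not match either.
With no annealing site for primer A, no amplification occurs.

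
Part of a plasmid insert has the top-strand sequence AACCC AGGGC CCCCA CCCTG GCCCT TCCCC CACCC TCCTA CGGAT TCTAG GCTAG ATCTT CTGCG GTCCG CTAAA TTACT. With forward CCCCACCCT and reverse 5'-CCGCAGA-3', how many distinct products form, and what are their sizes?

The forward primer CCCCACCCT matches the top strand at positions 11–19, 28–36.
The reverse primer's reverse complement is TCTGCGG, matching at positions 60–66.
Each forward site pairs with the reverse site to give a product ending at position 66: sizes 56, 39 bp.

Two products: 56 bp, 39 bp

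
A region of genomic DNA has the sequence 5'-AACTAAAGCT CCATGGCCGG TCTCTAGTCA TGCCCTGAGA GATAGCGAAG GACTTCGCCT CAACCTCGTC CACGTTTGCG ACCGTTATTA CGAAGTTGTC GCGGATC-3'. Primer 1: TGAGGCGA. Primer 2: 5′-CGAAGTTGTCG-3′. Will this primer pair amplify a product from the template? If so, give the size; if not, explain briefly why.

Primer 1 (TGAGGCGA) has reverse complement TCGCCTCA, which matches the top strand at positions 55–62; primer 1 anneals to the top strand there with its 3' end pointing upstream toward position 55.
Primer 2 (CGAAGTTGTCG) matches the top strand directly at positions 91–101; it anneals to the bottom strand with its 3' end pointing downstream toward position 101.
The 3' ends diverge (primer 1 extends toward position 1, primer 2 toward position 107), so the primers never converge on a shared product.

No product — the primers' 3' ends point away from each other.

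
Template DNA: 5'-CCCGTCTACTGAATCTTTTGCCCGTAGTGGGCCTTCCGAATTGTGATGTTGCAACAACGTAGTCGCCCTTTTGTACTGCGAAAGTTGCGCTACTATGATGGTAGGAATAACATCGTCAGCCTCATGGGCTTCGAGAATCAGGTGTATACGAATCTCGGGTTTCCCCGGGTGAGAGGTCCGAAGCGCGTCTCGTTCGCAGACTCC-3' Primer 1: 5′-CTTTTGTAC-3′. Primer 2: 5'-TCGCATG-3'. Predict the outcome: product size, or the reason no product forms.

Primer 2 (TCGCATG) does not match the top strand, and its reverse complement CATGCGA does not match either.
With no annealing site for primer 2, no amplification occurs.

No product — primer 2 has no binding site in the template.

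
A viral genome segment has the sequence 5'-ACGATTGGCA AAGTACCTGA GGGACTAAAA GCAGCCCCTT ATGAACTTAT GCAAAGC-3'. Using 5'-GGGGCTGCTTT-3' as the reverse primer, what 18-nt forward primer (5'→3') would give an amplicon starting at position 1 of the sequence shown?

The reverse primer's reverse complement AAAGCAGCCCC matches the template at positions 28–38; the product starts at position 1.
The forward primer is identical to the top strand over positions 1–18: ACGATTGGCAAAGTACCT.

5'-ACGATTGGCAAAGTACCT-3'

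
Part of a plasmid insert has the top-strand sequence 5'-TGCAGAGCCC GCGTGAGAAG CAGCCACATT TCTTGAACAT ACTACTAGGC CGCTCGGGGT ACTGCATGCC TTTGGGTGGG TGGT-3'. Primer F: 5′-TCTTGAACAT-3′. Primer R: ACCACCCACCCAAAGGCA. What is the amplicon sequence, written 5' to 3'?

5'-TCTTGAACATACTACTAGGCCGCTCGGGGTACTGCATGCCTTTGGGTGGGTGGT-3'

Forward primer TCTTGAACAT is found on the top strand at positions 31–40.
Taking the reverse complement of ACCACCCACCCAAAGGCA gives TGCCTTTGGGTGGGTGGT, found at positions 67–84 on the template; the primer anneals here to the top strand with its 3' end pointing upstream.
The product is the template from position 31 through 84 (54 bp).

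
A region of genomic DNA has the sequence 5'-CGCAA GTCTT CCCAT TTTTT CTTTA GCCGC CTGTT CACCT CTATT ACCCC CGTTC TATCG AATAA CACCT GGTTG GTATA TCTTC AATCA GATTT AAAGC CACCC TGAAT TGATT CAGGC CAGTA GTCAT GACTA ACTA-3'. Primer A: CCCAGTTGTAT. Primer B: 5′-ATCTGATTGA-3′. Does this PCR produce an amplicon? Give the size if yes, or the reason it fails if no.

Primer A (CCCAGTTGTAT) does not match the top strand, and its reverse complement ATACAACTGGG does not match either.
With no annealing site for primer A, no amplification occurs.

No product — primer A has no binding site in the template.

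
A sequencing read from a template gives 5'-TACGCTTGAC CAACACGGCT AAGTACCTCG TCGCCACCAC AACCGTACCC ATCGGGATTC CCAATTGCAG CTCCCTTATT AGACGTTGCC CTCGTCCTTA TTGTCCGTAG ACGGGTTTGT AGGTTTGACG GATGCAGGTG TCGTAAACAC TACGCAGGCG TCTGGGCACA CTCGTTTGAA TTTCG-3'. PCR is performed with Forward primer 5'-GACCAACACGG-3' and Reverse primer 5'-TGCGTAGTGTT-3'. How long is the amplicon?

Forward primer GACCAACACGG is found on the top strand at positions 8–18.
Taking the reverse complement of TGCGTAGTGTT gives AACACTACGCA, found at positions 146–156 on the template; the primer anneals here to the top strand with its 3' end pointing upstream.
Amplicon spans positions 8–156: 149 bp.

149 bp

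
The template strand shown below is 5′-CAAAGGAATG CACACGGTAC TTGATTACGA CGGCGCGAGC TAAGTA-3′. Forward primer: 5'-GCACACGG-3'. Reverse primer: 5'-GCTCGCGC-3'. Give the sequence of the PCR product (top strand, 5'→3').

Forward primer GCACACGG is found on the top strand at positions 10–17.
Taking the reverse complement of GCTCGCGC gives GCGCGAGC, found at positions 33–40 on the template; the primer anneals here to the top strand with its 3' end pointing upstream.
The product is the template from position 10 through 40 (31 bp).

5'-GCACACGGTACTTGATTACGACGGCGCGAGC-3'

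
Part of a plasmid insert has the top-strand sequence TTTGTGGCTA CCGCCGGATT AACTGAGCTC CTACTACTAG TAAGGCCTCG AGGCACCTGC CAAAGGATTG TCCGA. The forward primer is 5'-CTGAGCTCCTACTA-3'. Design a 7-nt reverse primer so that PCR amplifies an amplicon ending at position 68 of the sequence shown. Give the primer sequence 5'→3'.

5'-ATCCTTT-3'

The forward primer binds at positions 23–36; the product's 3' end on the top strand is position 68.
The reverse primer anneals to the top strand over positions 62–68, i.e. to AAAGGAT.
Its sequence written 5'→3' is the reverse complement: ATCCTTT.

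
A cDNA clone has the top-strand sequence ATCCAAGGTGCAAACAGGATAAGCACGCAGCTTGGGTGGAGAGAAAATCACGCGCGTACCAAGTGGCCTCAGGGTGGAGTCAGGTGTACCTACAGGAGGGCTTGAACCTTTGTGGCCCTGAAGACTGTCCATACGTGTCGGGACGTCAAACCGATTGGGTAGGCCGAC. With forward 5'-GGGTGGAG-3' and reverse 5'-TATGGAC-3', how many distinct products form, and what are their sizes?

The forward primer GGGTGGAG matches the top strand at positions 34–41, 72–79.
The reverse primer's reverse complement is GTCCATA, matching at positions 127–133.
Each forward site pairs with the reverse site to give a product ending at position 133: sizes 100, 62 bp.

Two products: 100 bp, 62 bp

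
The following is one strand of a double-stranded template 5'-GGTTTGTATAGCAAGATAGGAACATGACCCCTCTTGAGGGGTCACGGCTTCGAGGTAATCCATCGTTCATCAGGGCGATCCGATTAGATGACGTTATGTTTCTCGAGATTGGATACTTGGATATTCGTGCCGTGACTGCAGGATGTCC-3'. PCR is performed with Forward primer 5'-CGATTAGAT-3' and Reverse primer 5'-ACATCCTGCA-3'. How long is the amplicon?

66 bp

Scanning the template, CGATTAGAT occurs at positions 81–89; this primer anneals to the bottom strand there with its 3' end pointing downstream.
Taking the reverse complement of ACATCCTGCA gives TGCAGGATGT, found at positions 137–146 on the template; the primer anneals here to the top strand with its 3' end pointing upstream.
The product runs from position 81 to position 146, so its length is 146 − 81 + 1 = 66 bp.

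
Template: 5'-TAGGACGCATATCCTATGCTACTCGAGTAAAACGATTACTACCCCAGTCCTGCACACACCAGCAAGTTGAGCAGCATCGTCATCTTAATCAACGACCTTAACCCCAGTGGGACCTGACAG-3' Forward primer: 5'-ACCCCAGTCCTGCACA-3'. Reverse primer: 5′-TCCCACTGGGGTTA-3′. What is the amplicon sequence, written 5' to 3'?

5'-ACCCCAGTCCTGCACACACCAGCAAGTTGAGCAGCATCGTCATCTTAATCAACGACCTTAACCCCAGTGGGA-3'

Scanning the template, ACCCCAGTCCTGCACA occurs at positions 41–56; this primer anneals to the bottom strand there with its 3' end pointing downstream.
Reverse complement of the reverse primer: TAACCCCAGTGGGA. This occurs on the top strand at positions 99–112.
The product is the template from position 41 through 112 (72 bp).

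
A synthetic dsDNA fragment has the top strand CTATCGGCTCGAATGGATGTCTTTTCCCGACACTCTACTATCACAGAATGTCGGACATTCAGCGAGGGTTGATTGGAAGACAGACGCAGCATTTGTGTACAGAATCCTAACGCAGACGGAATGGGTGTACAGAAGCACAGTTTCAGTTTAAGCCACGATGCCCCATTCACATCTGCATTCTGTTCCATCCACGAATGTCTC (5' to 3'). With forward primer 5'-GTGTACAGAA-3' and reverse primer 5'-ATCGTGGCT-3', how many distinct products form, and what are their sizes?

The forward primer GTGTACAGAA matches the top strand at positions 95–104, 125–134.
The reverse primer's reverse complement is AGCCACGAT, matching at positions 151–159.
Each forward site pairs with the reverse site to give a product ending at position 159: sizes 65, 35 bp.

Two products: 65 bp, 35 bp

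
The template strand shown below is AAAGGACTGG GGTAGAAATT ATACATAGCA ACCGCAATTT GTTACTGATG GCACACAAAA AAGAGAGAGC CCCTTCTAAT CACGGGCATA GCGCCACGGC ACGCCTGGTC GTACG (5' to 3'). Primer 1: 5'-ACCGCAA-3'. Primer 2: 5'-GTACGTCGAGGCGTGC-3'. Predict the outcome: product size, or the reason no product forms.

No product — primer 2 has no binding site in the template.

Primer 2 (GTACGTCGAGGCGTGC) does not match the top strand, and its reverse complement GCACGCCTCGACGTAC does not match either.
With no annealing site for primer 2, no amplification occurs.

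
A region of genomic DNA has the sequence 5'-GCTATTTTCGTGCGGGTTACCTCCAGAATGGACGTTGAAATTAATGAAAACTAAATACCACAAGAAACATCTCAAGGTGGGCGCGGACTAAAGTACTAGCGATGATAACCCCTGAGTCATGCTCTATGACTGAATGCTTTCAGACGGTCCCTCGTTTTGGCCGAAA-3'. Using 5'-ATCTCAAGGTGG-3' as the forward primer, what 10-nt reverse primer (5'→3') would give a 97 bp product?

The forward primer binds at positions 69–80, so a 97 bp product ends at position 69 + 97 − 1 = 165.
The reverse primer anneals to the top strand over positions 156–165, i.e. to TTTGGCCGAA.
Its sequence written 5'→3' is the reverse complement: TTCGGCCAAA.

5'-TTCGGCCAAA-3'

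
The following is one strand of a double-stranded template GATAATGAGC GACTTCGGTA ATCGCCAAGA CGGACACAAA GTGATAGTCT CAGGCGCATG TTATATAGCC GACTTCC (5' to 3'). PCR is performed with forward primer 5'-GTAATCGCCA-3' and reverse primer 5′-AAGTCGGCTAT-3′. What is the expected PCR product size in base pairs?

58 bp

Forward primer GTAATCGCCA is found on the top strand at positions 18–27.
Reverse complement of the reverse primer: ATAGCCGACTT. This occurs on the top strand at positions 65–75.
Product length = (reverse-primer end) − (forward-primer start) + 1 = 75 − 18 + 1 = 58 bp.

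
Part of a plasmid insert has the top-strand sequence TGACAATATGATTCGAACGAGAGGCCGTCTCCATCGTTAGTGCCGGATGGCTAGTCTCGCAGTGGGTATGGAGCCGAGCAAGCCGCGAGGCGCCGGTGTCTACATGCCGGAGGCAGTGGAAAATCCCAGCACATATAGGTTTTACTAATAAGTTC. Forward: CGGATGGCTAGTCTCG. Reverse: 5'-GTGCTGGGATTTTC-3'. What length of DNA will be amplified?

Forward primer CGGATGGCTAGTCTCG is found on the top strand at positions 44–59.
Taking the reverse complement of GTGCTGGGATTTTC gives GAAAATCCCAGCAC, found at positions 119–132 on the template; the primer anneals here to the top strand with its 3' end pointing upstream.
Amplicon spans positions 44–132: 89 bp.

89 bp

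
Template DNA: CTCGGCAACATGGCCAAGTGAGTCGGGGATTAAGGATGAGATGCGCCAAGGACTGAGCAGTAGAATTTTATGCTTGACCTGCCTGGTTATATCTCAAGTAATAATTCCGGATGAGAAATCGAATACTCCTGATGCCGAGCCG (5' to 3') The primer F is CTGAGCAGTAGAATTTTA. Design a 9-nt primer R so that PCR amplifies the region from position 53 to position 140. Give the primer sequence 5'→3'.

5'-GCTCGGCAT-3'

The product's 3' end on the top strand is position 140.
The reverse primer anneals to the top strand over positions 132–140, i.e. to ATGCCGAGC.
Its sequence written 5'→3' is the reverse complement: GCTCGGCAT.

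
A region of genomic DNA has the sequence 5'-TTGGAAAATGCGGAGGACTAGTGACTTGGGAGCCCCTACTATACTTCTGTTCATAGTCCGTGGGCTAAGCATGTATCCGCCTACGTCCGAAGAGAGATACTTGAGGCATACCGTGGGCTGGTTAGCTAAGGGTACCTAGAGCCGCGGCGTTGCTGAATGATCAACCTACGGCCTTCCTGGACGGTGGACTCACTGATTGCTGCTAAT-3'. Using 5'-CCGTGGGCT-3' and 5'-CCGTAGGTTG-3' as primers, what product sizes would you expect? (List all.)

114 bp, 61 bp

The forward primer CCGTGGGCT matches the top strand at positions 58–66, 111–119.
The reverse primer's reverse complement is CAACCTACGG, matching at positions 162–171.
Each forward site pairs with the reverse site to give a product ending at position 171: sizes 114, 61 bp.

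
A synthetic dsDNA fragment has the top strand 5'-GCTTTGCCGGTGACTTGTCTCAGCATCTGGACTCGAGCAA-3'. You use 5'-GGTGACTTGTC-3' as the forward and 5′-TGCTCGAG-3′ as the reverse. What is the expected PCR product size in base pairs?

The forward primer matches the template at positions 9–19.
The reverse primer's reverse complement is CTCGAGCA, which matches the template at positions 32–39.
Amplicon spans positions 9–39: 31 bp.

31 bp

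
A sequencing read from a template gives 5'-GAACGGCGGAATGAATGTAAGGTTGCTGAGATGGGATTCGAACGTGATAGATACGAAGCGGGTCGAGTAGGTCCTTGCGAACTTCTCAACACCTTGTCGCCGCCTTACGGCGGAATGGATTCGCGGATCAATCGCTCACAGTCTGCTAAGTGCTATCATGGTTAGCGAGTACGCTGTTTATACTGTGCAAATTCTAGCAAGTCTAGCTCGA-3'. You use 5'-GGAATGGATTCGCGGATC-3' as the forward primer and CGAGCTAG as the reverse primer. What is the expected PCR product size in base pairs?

99 bp

The forward primer matches the template at positions 112–129.
Reverse complement of the reverse primer: CTAGCTCG. This occurs on the top strand at positions 203–210.
The product runs from position 112 to position 210, so its length is 210 − 112 + 1 = 99 bp.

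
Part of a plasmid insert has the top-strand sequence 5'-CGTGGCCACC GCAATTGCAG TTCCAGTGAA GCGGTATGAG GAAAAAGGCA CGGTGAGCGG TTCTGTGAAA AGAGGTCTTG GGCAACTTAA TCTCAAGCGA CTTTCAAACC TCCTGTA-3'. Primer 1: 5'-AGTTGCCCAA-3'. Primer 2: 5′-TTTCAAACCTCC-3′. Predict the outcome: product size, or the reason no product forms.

Primer 1 (AGTTGCCCAA) has reverse complement TTGGGCAACT, which matches the top strand at positions 78–87; primer 1 anneals to the top strand there with its 3' end pointing upstream toward position 78.
Primer 2 (TTTCAAACCTCC) matches the top strand directly at positions 102–113; it anneals to the bottom strand with its 3' end pointing downstream toward position 113.
The 3' ends diverge (primer 1 extends toward position 1, primer 2 toward position 117), so the primers never converge on a shared product.

No product — the primers' 3' ends point away from each other.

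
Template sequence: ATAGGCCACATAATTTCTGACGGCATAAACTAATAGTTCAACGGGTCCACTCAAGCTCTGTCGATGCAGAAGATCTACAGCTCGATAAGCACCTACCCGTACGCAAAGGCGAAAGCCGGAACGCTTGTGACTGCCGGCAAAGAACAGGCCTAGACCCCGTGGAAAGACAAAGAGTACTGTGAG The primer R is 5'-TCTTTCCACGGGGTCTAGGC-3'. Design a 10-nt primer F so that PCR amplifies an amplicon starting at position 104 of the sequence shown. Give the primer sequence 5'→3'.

5'-CAAAGGCGAA-3'

The reverse primer's reverse complement GCCTAGACCCCGTGGAAAGA matches the template at positions 148–167; the product starts at position 104.
The forward primer is identical to the top strand over positions 104–113: CAAAGGCGAA.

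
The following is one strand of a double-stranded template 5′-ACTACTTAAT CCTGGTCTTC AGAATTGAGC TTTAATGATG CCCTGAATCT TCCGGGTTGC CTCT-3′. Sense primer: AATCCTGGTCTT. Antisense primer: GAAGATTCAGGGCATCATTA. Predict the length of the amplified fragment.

Forward primer AATCCTGGTCTT is found on the top strand at positions 8–19.
The reverse primer's reverse complement is TAATGATGCCCTGAATCTTC, which matches the template at positions 33–52.
The product runs from position 8 to position 52, so its length is 52 − 8 + 1 = 45 bp.

45 bp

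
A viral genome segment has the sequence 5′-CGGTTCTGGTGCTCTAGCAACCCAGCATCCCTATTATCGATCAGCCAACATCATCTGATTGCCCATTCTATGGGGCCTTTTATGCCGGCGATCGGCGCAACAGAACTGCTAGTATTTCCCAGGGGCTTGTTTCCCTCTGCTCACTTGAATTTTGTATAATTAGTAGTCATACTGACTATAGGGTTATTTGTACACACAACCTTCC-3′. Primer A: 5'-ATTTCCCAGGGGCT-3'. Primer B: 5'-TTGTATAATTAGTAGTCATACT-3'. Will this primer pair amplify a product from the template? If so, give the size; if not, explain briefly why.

Primer A (ATTTCCCAGGGGCT) matches the top strand at positions 114–127 (3' end points downstream).
Primer B (TTGTATAATTAGTAGTCATACT) also matches the top strand directly, at positions 152–173 — its reverse complement AGTATGACTACTAATTATACAA is not present.
Both primers anneal to the bottom strand with 3' ends pointing the same way, so neither can prime synthesis back toward the other.

No product — both primers anneal to the same strand and extend in the same direction.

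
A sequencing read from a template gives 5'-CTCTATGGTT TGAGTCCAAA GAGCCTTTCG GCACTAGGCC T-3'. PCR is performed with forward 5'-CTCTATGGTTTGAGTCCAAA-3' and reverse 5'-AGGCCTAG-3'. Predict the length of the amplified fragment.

Forward primer CTCTATGGTTTGAGTCCAAA is found on the top strand at positions 1–20.
The reverse primer's reverse complement is CTAGGCCT, which matches the template at positions 34–41.
The product runs from position 1 to position 41, so its length is 41 − 1 + 1 = 41 bp.

41 bp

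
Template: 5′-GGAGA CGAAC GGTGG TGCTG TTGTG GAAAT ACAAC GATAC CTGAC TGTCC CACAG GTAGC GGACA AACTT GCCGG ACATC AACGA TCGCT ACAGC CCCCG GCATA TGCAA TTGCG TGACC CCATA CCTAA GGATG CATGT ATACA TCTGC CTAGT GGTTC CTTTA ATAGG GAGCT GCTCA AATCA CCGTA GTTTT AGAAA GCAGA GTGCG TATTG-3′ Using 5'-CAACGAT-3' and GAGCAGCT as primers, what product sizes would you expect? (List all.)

The forward primer CAACGAT matches the top strand at positions 32–38, 80–86.
The reverse primer's reverse complement is AGCTGCTC, matching at positions 172–179.
Each forward site pairs with the reverse site to give a product ending at position 179: sizes 148, 100 bp.

148 bp, 100 bp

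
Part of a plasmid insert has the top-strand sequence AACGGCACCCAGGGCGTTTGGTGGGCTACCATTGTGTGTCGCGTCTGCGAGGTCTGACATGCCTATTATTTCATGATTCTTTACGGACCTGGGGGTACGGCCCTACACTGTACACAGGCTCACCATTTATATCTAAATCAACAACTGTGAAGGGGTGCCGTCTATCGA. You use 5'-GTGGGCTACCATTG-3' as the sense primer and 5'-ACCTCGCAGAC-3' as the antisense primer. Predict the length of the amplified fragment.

33 bp

Forward primer GTGGGCTACCATTG is found on the top strand at positions 21–34.
Reverse complement of the reverse primer: GTCTGCGAGGT. This occurs on the top strand at positions 43–53.
The product runs from position 21 to position 53, so its length is 53 − 21 + 1 = 33 bp.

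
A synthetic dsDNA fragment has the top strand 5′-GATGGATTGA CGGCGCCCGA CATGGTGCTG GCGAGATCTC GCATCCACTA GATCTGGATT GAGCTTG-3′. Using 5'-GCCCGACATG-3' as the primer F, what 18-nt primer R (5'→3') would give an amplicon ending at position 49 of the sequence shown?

5'-AGTGGATGCGAGATCTCG-3'

The forward primer binds at positions 15–24; the product's 3' end on the top strand is position 49.
The reverse primer anneals to the top strand over positions 32–49, i.e. to CGAGATCTCGCATCCACT.
Its sequence written 5'→3' is the reverse complement: AGTGGATGCGAGATCTCG.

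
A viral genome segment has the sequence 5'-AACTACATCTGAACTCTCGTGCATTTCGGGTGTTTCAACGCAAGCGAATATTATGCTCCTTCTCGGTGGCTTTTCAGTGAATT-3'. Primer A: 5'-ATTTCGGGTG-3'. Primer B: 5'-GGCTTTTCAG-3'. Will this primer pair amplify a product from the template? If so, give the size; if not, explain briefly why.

No product — both primers anneal to the same strand and extend in the same direction.

Primer A (ATTTCGGGTG) matches the top strand at positions 23–32 (3' end points downstream).
Primer B (GGCTTTTCAG) also matches the top strand directly, at positions 68–77 — its reverse complement CTGAAAAGCC is not present.
Both primers anneal to the bottom strand with 3' ends pointing the same way, so neither can prime synthesis back toward the other.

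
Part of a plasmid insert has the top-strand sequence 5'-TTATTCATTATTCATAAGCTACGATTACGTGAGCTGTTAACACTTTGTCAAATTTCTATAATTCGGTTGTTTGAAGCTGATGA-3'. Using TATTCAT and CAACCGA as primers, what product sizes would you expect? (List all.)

The forward primer TATTCAT matches the top strand at positions 2–8, 9–15.
The reverse primer's reverse complement is TCGGTTG, matching at positions 63–69.
Each forward site pairs with the reverse site to give a product ending at position 69: sizes 68, 61 bp.

68 bp, 61 bp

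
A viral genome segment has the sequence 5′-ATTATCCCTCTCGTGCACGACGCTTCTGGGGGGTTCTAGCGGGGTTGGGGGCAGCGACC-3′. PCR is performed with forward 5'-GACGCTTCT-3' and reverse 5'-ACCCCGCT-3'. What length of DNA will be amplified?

27 bp

Scanning the template, GACGCTTCT occurs at positions 19–27; this primer anneals to the bottom strand there with its 3' end pointing downstream.
Reverse complement of the reverse primer: AGCGGGGT. This occurs on the top strand at positions 38–45.
The product runs from position 19 to position 45, so its length is 45 − 19 + 1 = 27 bp.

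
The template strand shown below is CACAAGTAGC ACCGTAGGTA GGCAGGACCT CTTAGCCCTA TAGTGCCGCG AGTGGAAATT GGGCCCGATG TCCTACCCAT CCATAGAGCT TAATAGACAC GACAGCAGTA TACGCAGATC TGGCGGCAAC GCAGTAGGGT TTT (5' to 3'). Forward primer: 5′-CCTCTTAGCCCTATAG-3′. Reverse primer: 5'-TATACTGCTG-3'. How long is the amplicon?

85 bp

Forward primer CCTCTTAGCCCTATAG is found on the top strand at positions 28–43.
Reverse complement of the reverse primer: CAGCAGTATA. This occurs on the top strand at positions 103–112.
The product runs from position 28 to position 112, so its length is 112 − 28 + 1 = 85 bp.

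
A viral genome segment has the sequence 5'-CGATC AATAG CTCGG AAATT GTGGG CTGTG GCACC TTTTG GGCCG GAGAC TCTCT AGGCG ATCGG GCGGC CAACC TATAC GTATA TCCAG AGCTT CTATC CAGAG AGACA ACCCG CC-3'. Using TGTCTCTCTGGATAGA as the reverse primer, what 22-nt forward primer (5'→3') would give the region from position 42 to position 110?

The reverse primer's reverse complement TCTATCCAGAGAGACA matches the template at positions 95–110; the product starts at position 42.
The forward primer is identical to the top strand over positions 42–63: GCCGGAGACTCTCTAGGCGATC.

5'-GCCGGAGACTCTCTAGGCGATC-3'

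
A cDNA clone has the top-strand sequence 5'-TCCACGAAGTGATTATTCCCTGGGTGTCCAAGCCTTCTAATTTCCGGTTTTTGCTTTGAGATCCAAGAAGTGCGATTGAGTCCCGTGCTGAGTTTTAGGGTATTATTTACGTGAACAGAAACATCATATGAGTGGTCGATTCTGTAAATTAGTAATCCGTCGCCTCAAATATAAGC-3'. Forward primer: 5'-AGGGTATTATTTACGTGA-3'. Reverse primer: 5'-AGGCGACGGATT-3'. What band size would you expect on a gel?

The forward primer matches the template at positions 97–114.
Taking the reverse complement of AGGCGACGGATT gives AATCCGTCGCCT, found at positions 154–165 on the template; the primer anneals here to the top strand with its 3' end pointing upstream.
Product length = (reverse-primer end) − (forward-primer start) + 1 = 165 − 97 + 1 = 69 bp.

69 bp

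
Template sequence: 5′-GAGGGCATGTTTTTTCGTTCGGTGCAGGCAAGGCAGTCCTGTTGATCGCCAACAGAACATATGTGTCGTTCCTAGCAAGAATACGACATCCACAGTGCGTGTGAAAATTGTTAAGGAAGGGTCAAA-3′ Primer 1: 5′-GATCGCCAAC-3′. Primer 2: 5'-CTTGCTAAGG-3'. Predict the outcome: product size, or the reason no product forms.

No product — primer 2 has no binding site in the template.

Primer 2 (CTTGCTAAGG) does not match the top strand, and its reverse complement CCTTAGCAAG does not match either.
With no annealing site for primer 2, no amplification occurs.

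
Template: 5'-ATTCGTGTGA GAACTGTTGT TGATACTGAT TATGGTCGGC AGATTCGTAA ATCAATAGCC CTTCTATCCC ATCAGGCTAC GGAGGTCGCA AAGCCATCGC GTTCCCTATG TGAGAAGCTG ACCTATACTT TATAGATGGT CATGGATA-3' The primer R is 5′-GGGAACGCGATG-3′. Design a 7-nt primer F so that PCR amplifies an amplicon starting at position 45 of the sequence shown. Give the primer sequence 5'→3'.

5'-TCGTAAA-3'

The reverse primer's reverse complement CATCGCGTTCCC matches the template at positions 95–106; the product starts at position 45.
The forward primer is identical to the top strand over positions 45–51: TCGTAAA.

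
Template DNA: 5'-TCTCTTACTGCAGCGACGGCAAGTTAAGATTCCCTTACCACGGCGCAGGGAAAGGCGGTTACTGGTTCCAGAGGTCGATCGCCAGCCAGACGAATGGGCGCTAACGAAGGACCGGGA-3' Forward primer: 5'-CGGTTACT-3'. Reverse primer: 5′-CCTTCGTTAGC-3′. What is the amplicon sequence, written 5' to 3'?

5'-CGGTTACTGGTTCCAGAGGTCGATCGCCAGCCAGACGAATGGGCGCTAACGAAGG-3'

Scanning the template, CGGTTACT occurs at positions 56–63; this primer anneals to the bottom strand there with its 3' end pointing downstream.
Reverse complement of the reverse primer: GCTAACGAAGG. This occurs on the top strand at positions 100–110.
The product is the template from position 56 through 110 (55 bp).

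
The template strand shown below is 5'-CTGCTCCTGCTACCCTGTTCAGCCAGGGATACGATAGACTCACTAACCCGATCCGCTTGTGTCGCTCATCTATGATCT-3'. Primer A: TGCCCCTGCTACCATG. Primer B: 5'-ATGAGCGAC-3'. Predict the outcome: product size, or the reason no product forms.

Primer A (TGCCCCTGCTACCATG) does not match the top strand, and its reverse complement CATGGTAGCAGGGGCA does not match either.
With no annealing site for primer A, no amplification occurs.

No product — primer A has no binding site in the template.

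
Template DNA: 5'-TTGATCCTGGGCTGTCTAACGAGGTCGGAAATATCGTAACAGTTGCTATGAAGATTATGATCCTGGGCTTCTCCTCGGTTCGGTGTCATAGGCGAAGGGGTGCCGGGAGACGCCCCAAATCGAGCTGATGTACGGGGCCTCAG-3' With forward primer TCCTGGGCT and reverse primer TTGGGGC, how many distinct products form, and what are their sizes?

Two products: 114 bp, 58 bp

The forward primer TCCTGGGCT matches the top strand at positions 5–13, 61–69.
The reverse primer's reverse complement is GCCCCAA, matching at positions 112–118.
Each forward site pairs with the reverse site to give a product ending at position 118: sizes 114, 58 bp.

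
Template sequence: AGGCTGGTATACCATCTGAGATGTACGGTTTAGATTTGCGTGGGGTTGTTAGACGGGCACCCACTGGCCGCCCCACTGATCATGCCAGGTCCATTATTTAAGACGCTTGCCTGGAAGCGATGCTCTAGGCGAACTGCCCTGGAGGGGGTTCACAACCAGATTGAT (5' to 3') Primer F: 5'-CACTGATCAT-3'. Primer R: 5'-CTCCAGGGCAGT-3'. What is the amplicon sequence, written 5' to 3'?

5'-CACTGATCATGCCAGGTCCATTATTTAAGACGCTTGCCTGGAAGCGATGCTCTAGGCGAACTGCCCTGGAG-3'

The forward primer matches the template at positions 74–83.
Taking the reverse complement of CTCCAGGGCAGT gives ACTGCCCTGGAG, found at positions 133–144 on the template; the primer anneals here to the top strand with its 3' end pointing upstream.
The product is the template from position 74 through 144 (71 bp).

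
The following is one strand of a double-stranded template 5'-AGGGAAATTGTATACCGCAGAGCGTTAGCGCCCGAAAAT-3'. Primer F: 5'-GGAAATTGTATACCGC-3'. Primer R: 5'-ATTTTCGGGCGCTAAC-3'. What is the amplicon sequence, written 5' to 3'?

5'-GGAAATTGTATACCGCAGAGCGTTAGCGCCCGAAAAT-3'

Scanning the template, GGAAATTGTATACCGC occurs at positions 3–18; this primer anneals to the bottom strand there with its 3' end pointing downstream.
Taking the reverse complement of ATTTTCGGGCGCTAAC gives GTTAGCGCCCGAAAAT, found at positions 24–39 on the template; the primer anneals here to the top strand with its 3' end pointing upstream.
The product is the template from position 3 through 39 (37 bp).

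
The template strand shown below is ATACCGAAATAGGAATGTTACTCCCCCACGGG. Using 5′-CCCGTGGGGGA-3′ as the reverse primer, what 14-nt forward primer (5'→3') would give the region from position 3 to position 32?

The reverse primer's reverse complement TCCCCCACGGG matches the template at positions 22–32; the product starts at position 3.
The forward primer is identical to the top strand over positions 3–16: ACCGAAATAGGAAT.

5'-ACCGAAATAGGAAT-3'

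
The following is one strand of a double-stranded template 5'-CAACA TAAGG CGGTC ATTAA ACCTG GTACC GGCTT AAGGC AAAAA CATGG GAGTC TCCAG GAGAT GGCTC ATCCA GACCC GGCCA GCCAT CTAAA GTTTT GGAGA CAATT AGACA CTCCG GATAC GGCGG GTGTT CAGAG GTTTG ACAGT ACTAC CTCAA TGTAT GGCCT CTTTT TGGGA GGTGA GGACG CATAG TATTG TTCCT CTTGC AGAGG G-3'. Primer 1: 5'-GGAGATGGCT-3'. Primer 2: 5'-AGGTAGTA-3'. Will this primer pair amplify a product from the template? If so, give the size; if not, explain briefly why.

Yes — a 98 bp product.

Primer 1 (GGAGATGGCT) matches the top strand at positions 60–69; it acts as a forward primer.
Primer 2's reverse complement is TACTACCT, matching the top strand at positions 150–157; it acts as a reverse primer.
The 3' ends face each other across positions 60–157, giving a 98 bp product.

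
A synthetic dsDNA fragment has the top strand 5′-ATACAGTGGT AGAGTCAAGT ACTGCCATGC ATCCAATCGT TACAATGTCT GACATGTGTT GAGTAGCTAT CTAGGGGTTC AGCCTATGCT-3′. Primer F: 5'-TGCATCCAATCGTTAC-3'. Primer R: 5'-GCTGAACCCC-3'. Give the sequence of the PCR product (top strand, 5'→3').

5'-TGCATCCAATCGTTACAATGTCTGACATGTGTTGAGTAGCTATCTAGGGGTTCAGC-3'

Scanning the template, TGCATCCAATCGTTAC occurs at positions 28–43; this primer anneals to the bottom strand there with its 3' end pointing downstream.
Reverse complement of the reverse primer: GGGGTTCAGC. This occurs on the top strand at positions 74–83.
The product is the template from position 28 through 83 (56 bp).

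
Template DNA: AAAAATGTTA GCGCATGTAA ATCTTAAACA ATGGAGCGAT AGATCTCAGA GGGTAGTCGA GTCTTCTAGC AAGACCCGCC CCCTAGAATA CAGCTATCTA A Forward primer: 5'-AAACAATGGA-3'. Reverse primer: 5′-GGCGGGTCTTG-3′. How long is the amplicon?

55 bp

The forward primer matches the template at positions 26–35.
Reverse complement of the reverse primer: CAAGACCCGCC. This occurs on the top strand at positions 70–80.
Amplicon spans positions 26–80: 55 bp.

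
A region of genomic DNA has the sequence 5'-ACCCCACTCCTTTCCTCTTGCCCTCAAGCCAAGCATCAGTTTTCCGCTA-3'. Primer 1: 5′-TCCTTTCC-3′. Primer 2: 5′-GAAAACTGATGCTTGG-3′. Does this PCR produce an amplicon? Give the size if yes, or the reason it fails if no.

Primer 1 (TCCTTTCC) matches the top strand at positions 8–15; it acts as a forward primer.
Primer 2's reverse complement is CCAAGCATCAGTTTTC, matching the top strand at positions 29–44; it acts as a reverse primer.
The 3' ends face each other across positions 8–44, giving a 37 bp product.

Yes — a 37 bp product.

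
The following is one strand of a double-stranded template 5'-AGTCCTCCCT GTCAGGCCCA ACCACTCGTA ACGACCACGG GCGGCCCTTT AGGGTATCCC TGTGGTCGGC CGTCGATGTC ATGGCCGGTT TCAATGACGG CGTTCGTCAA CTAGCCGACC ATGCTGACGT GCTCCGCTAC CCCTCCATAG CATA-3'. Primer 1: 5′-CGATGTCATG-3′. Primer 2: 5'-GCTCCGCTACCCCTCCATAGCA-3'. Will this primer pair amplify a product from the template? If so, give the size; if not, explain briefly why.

No product — both primers anneal to the same strand and extend in the same direction.

Primer 1 (CGATGTCATG) matches the top strand at positions 74–83 (3' end points downstream).
Primer 2 (GCTCCGCTACCCCTCCATAGCA) also matches the top strand directly, at positions 131–152 — its reverse complement TGCTATGGAGGGGTAGCGGAGC is not present.
Both primers anneal to the bottom strand with 3' ends pointing the same way, so neither can prime synthesis back toward the other.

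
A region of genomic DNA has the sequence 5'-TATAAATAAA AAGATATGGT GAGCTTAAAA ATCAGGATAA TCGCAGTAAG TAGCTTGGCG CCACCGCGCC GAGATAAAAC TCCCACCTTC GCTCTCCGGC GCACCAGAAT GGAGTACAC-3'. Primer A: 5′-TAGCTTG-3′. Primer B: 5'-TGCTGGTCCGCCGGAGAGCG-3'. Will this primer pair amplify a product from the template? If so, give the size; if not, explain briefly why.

No product — primer B has no binding site in the template.

Primer B (TGCTGGTCCGCCGGAGAGCG) does not match the top strand, and its reverse complement CGCTCTCCGGCGGACCAGCA does not match either.
With no annealing site for primer B, no amplification occurs.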